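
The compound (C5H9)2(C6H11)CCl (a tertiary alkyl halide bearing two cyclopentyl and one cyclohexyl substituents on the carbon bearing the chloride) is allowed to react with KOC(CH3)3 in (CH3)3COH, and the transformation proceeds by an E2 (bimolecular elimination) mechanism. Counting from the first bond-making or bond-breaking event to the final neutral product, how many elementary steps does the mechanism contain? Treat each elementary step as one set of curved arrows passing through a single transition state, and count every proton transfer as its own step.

1

Step 1: The strong base (CH3)3CO⁻ removes a β-hydrogen; in the same concerted event the electrons of the breaking C–H bond form the new π(C=C) bond and the C–Cl σ-bond breaks, expelling Cl⁻. Anti-periplanar geometry; one transition state.
Total: 1 elementary step.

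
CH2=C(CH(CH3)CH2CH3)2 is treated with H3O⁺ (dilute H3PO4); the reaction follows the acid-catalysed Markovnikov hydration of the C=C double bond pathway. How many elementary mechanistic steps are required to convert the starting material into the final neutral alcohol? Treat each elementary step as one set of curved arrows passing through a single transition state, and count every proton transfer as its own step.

3

Step 1: Electrophilic addition begins with the π(C=C) electrons forming a bond to the proton of H3O⁺. Following Markovnikov's rule, the resulting cation is tertiary. H2O is released.
(No 1,2-shift: no single shift to an adjacent carbon would give a more stable cation.)
Step 2: Nucleophilic capture of the cation by H2O produces the protonated alcohol (an oxonium ion).
Step 3: H2O removes a proton from the oxonium oxygen, regenerating H3O⁺ and giving the neutral alcohol.
Total: 3 elementary steps.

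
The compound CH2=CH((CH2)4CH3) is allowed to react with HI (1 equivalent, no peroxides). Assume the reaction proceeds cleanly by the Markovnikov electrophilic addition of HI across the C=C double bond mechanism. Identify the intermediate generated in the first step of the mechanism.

Step 1: Electrophilic addition begins with the π(C=C) electrons forming a bond to the proton of HI. Following Markovnikov's rule, the resulting cation is secondary. The H–I bond breaks heterolytically, releasing I⁻.
After step 1 the species present is a secondary carbocation.

secondary carbocation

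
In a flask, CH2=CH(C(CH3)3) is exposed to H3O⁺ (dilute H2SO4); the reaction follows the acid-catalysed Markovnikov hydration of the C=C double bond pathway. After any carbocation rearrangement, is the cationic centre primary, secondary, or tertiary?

tertiary

Step 1: Protonation of the alkene by H3O⁺: the π bond acts as the nucleophile and picks up H⁺, giving the more stable (Markovnikov) secondary carbocation. H2O is released.
Step 2: A 1,2-methyl shift from the adjacent tert-butyl carbon moves the positive charge from the secondary centre to an adjacent carbon, generating a more stable tertiary carbocation.
The cation rearranges from secondary to tertiary via a 1,2-methyl shift from the adjacent tert-butyl carbon; the tertiary cation is what reacts next.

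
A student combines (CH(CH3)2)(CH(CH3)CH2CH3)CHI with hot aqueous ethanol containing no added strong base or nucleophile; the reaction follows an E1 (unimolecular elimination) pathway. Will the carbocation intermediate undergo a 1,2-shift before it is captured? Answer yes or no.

The first-formed carbocation is secondary.
The adjacent isopropyl carbon already bears 2 other carbon substituents and has a hydrogen to migrate; after a 1,2-hydride shift from that carbon the positive charge sits on a tertiary centre.
Tertiary is more stable than secondary, so the shift occurs.

yes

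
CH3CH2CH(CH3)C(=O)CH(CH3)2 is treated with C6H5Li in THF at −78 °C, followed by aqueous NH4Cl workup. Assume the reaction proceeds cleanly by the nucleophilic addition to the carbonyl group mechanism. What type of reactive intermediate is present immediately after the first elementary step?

Step 1: the carbanion-like carbon of C6H5Li attacks the sp² carbonyl carbon; the C=O π bond breaks and the electrons end up as a lone pair on the alkoxide oxygen of the tetrahedral intermediate.
After step 1 the species present is a tetrahedral alkoxide intermediate.

tetrahedral alkoxide intermediate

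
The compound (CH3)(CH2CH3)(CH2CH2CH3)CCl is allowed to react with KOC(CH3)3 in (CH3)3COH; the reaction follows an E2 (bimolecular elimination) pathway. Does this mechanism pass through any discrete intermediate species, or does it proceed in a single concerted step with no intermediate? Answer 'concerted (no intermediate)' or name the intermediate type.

In one step, (CH3)3CO⁻ pulls off a β-proton, the C–Cl bond cleaves, and a C=C double bond forms between the α- and β-carbons (E2, anti elimination).
All bond changes occur in one transition state; no discrete intermediate is formed.

concerted (no intermediate)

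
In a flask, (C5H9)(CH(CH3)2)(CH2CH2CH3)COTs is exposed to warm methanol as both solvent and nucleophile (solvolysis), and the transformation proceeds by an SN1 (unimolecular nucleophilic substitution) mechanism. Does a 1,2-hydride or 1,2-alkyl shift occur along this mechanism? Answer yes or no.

The first-formed carbocation is tertiary.
No single 1,2-shift to an adjacent carbon would produce a more-substituted cation than the one already present, so no rearrangement occurs.

no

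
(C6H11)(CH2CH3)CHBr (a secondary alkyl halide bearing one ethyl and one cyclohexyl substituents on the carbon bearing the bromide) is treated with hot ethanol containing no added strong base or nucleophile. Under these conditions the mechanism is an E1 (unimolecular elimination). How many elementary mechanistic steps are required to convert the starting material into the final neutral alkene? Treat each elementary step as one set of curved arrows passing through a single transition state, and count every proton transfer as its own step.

3

Step 1: Unassisted departure of Br⁻ (taking the C–Br bonding pair) generates a secondary carbocation.
Step 2: A 1,2-hydride shift from the adjacent cyclohexyl carbon moves the positive charge from the secondary centre to an adjacent carbon, generating a more stable tertiary carbocation.
Step 3: An ethanol molecule (solvent) deprotonates a β-carbon; as the C–H bond breaks, those electrons form the new alkene π bond.
Total: 3 elementary steps.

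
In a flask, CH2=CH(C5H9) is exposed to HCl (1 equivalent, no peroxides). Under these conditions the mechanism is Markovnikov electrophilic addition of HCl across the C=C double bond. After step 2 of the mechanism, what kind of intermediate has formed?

Step 1: Electrophilic addition begins with the π(C=C) electrons forming a bond to the proton of HCl. Following Markovnikov's rule, the resulting cation is secondary. The H–Cl bond breaks heterolytically, releasing Cl⁻.
Step 2: A hydride (H with its bonding pair) migrates from the adjacent cyclopentyl carbon to the cationic centre — a 1,2-hydride shift — upgrading the secondary cation to a tertiary one.
After step 2 the species present is a tertiary carbocation.

tertiary carbocation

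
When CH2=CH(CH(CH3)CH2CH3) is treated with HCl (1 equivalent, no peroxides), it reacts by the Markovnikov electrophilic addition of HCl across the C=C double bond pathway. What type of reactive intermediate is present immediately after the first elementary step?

secondary carbocation

Step 1: Electrophilic addition begins with the π(C=C) electrons forming a bond to the proton of HCl. Following Markovnikov's rule, the resulting cation is secondary. The H–Cl bond breaks heterolytically, releasing Cl⁻.
After step 1 the species present is a secondary carbocation.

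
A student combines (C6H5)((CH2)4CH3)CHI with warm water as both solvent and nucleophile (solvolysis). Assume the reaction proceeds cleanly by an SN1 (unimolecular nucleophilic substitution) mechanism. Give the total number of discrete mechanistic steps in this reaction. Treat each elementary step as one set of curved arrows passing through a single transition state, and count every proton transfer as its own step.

3

Step 1: Ionisation: the C–I σ-bond cleaves heterolytically; both bonding electrons depart with I⁻, leaving a secondary carbocation at the α-carbon.
(No 1,2-shift: no single shift to an adjacent carbon would give a more stable cation.)
Step 2: H2O donates an oxygen lone pair into the empty p orbital of the cation, giving a protonated alcohol (an oxonium ion).
Step 3: Proton transfer from the O–H of the oxonium ion to a solvent molecule delivers the neutral alcohol.
Total: 3 elementary steps.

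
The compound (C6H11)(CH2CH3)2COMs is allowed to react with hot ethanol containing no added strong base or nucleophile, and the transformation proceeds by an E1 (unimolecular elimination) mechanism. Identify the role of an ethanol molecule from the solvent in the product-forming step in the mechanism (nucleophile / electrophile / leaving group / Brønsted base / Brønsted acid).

Step 2: An ethanol molecule (solvent) deprotonates a β-carbon; as the C–H bond breaks, those electrons form the new alkene π bond.
An ethanol molecule from the solvent in the product-forming step accepts a proton in a proton-transfer step — a Brønsted base.

Brønsted base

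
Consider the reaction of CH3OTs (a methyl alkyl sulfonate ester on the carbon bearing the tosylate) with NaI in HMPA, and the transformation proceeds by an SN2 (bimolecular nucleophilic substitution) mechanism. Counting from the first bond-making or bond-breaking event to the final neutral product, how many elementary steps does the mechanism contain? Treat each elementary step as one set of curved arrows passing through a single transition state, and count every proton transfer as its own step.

1

Step 1: The iodide nucleophile donates a lone pair from I to the α-carbon in a backside attack; simultaneously the C–O σ-bond breaks and both of its electrons leave with TsO⁻. One concerted step with inversion of configuration.
Total: 1 elementary step.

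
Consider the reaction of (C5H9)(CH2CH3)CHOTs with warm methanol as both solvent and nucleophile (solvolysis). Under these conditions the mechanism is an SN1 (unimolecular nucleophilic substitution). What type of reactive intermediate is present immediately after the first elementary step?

secondary carbocation

Step 1: Rate-determining heterolysis of the C–O bond gives TsO⁻ and a secondary carbocation.
After step 1 the species present is a secondary carbocation.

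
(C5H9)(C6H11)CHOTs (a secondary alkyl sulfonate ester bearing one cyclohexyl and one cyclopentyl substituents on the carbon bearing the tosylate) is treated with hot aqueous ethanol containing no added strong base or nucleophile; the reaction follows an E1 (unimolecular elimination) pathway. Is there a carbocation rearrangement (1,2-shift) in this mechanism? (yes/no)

yes

The first-formed carbocation is secondary.
The adjacent cyclohexyl carbon already bears 2 other carbon substituents and has a hydrogen to migrate; after a 1,2-hydride shift from that carbon the positive charge sits on a tertiary centre.
Tertiary is more stable than secondary, so the shift occurs.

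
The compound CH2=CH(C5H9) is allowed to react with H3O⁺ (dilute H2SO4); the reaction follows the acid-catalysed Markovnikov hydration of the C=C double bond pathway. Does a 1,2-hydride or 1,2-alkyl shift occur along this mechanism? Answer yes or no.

yes

The first-formed carbocation is secondary.
The adjacent cyclopentyl carbon already bears 2 other carbon substituents and has a hydrogen to migrate; after a 1,2-hydride shift from that carbon the positive charge sits on a tertiary centre.
Tertiary is more stable than secondary, so the shift occurs.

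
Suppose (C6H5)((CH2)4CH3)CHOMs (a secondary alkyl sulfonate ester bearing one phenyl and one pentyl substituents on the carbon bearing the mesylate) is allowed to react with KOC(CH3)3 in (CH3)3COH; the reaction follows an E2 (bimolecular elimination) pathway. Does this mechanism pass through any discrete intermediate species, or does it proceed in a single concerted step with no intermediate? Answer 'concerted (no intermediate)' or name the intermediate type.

concerted (no intermediate)

In one step, (CH3)3CO⁻ pulls off a β-proton, the C–O bond cleaves, and a C=C double bond forms between the α- and β-carbons (E2, anti elimination).
All bond changes occur in one transition state; no discrete intermediate is formed.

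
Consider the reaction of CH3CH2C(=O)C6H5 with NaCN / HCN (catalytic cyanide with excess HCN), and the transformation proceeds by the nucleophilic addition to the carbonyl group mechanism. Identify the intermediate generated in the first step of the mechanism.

tetrahedral alkoxide intermediate

Step 1: Nucleophilic addition: CN⁻ adds to the carbonyl carbon, pushing the π(C=O) electron pair onto oxygen and giving a tetrahedral alkoxide.
After step 1 the species present is a tetrahedral alkoxide intermediate.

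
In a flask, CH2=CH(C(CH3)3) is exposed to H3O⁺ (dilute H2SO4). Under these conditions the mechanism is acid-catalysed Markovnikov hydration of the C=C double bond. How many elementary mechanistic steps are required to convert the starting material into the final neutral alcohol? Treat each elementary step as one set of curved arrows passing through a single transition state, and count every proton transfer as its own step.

4

Step 1: The π electrons of the C=C bond attack a proton of H3O⁺; Markovnikov addition places the new C–H on the less-substituted alkene carbon, so the positive charge ends up on the more-substituted carbon — a secondary carbocation. H2O is released.
Step 2: A 1,2-methyl shift from the adjacent tert-butyl carbon moves the positive charge from the secondary centre to an adjacent carbon, generating a more stable tertiary carbocation.
Step 3: Nucleophilic capture of the cation by H2O produces the protonated alcohol (an oxonium ion).
Step 4: Proton transfer from the O–H of the oxonium ion to H2O completes the catalytic cycle and yields the alcohol.
Total: 4 elementary steps.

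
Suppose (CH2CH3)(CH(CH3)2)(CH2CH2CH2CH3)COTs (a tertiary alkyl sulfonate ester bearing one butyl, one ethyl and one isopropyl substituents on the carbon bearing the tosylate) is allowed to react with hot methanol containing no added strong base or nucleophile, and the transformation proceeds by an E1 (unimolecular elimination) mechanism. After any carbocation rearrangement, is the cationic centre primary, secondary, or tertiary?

Step 1: Ionisation: the C–O σ-bond cleaves heterolytically; both bonding electrons depart with TsO⁻, leaving a tertiary carbocation at the α-carbon.
No single 1,2-shift to an adjacent carbon would give a more-substituted cation, so no rearrangement occurs.

tertiary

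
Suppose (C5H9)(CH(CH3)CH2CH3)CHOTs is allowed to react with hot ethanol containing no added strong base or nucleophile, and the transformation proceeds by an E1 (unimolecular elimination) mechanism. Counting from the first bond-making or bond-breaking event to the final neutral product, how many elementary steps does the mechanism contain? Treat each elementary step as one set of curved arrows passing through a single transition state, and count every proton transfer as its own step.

3

Step 1: The C–O bond breaks with both electrons going to the tosylate; TsO⁻ leaves and a secondary carbocation remains.
Step 2: A 1,2-hydride shift from the adjacent sec-butyl carbon moves the positive charge from the secondary centre to an adjacent carbon, generating a more stable tertiary carbocation.
Step 3: Loss of a β-proton to an ethanol molecule of the solvent: the C–H bonding pair collapses toward the cationic carbon to form the C=C π bond, yielding the alkene.
Total: 3 elementary steps.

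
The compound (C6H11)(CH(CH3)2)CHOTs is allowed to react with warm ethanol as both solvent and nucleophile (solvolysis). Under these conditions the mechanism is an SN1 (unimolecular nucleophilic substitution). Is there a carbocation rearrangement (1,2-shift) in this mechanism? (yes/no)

The first-formed carbocation is secondary.
The adjacent cyclohexyl carbon already bears 2 other carbon substituents and has a hydrogen to migrate; after a 1,2-hydride shift from that carbon the positive charge sits on a tertiary centre.
Tertiary is more stable than secondary, so the shift occurs.

yes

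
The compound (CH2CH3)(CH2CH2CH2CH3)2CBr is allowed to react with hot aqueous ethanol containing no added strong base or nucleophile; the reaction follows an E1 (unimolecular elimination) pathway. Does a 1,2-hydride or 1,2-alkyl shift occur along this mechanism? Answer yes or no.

The first-formed carbocation is tertiary.
No single 1,2-shift to an adjacent carbon would produce a more-substituted cation than the one already present, so no rearrangement occurs.

no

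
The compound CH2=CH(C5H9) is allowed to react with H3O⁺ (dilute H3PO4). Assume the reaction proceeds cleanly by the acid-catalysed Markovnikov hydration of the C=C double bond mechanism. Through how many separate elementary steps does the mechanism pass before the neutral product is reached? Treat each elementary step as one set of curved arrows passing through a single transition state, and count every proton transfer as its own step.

Step 1: Electrophilic addition begins with the π(C=C) electrons forming a bond to the proton of H3O⁺. Following Markovnikov's rule, the resulting cation is secondary. H2O is released.
Step 2: Carbocation rearrangement: a 1,2-hydride shift from the adjacent cyclopentyl carbon converts the initially-formed secondary cation into the more stable tertiary cation.
Step 3: Nucleophilic capture of the cation by H2O produces the protonated alcohol (an oxonium ion).
Step 4: H2O removes a proton from the oxonium oxygen, regenerating H3O⁺ and giving the neutral alcohol.
Total: 4 elementary steps.

4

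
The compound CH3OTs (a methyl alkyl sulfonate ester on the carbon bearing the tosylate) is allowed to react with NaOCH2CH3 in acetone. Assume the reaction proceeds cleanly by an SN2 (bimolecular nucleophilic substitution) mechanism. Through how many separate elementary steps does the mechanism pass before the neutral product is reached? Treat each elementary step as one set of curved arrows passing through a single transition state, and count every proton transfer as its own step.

1

Step 1: CH3CH2O⁻ attacks the back face of the α-carbon while TsO⁻ departs with the C–O bonding pair — a single concerted displacement through a pentacoordinate transition state.
Total: 1 elementary step.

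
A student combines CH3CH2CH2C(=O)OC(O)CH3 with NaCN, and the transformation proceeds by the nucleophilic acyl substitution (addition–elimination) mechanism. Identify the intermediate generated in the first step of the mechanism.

tetrahedral intermediate

Step 1: Nucleophilic addition of CN⁻ to the acyl carbon breaks the π(C=O) bond and yields a tetrahedral, anionic intermediate.
After step 1 the species present is a tetrahedral intermediate.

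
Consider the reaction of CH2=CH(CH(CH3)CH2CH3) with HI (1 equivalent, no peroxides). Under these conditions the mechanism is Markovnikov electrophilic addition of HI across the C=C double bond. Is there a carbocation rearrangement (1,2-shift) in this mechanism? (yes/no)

The first-formed carbocation is secondary.
The adjacent sec-butyl carbon already bears 2 other carbon substituents and has a hydrogen to migrate; after a 1,2-hydride shift from that carbon the positive charge sits on a tertiary centre.
Tertiary is more stable than secondary, so the shift occurs.

yes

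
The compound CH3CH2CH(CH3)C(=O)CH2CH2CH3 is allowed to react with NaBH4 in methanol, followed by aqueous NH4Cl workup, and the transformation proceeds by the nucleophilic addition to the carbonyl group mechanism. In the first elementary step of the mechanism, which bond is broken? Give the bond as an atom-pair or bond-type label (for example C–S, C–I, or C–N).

π(C=O)

Step 1: A lone pair / filled orbital on H⁻ (delivered from BH4⁻) attacks the electrophilic carbonyl carbon; the π(C=O) electrons shift onto oxygen, producing a tetrahedral alkoxide intermediate.
The bond broken in this step is the π(C=O) bond.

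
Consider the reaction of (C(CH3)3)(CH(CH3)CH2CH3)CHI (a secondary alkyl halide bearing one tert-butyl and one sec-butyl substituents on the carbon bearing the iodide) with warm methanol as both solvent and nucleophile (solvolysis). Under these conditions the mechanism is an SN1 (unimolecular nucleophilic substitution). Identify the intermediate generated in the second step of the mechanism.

tertiary carbocation

Step 1: Ionisation: the C–I σ-bond cleaves heterolytically; both bonding electrons depart with I⁻, leaving a secondary carbocation at the α-carbon.
Step 2: A 1,2-hydride shift from the adjacent sec-butyl carbon moves the positive charge from the secondary centre to an adjacent carbon, generating a more stable tertiary carbocation.
After step 2 the species present is a tertiary carbocation.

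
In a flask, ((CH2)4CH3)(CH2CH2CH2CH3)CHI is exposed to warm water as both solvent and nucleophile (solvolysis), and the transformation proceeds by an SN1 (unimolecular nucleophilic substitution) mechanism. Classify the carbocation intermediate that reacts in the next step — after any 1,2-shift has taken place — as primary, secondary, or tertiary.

secondary

Step 1: The C–I bond breaks with both electrons going to the iodide; I⁻ leaves and a secondary carbocation remains.
No single 1,2-shift to an adjacent carbon would give a more-substituted cation, so no rearrangement occurs.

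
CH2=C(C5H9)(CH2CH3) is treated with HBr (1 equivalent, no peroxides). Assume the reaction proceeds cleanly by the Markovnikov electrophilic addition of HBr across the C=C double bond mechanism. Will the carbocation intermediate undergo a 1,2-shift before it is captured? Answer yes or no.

no

The first-formed carbocation is tertiary.
No single 1,2-shift to an adjacent carbon would produce a more-substituted cation than the one already present, so no rearrangement occurs.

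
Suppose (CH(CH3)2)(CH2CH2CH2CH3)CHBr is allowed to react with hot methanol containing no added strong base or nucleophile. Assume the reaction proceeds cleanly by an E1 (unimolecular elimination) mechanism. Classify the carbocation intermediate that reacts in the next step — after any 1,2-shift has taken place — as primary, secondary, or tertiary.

tertiary

Step 1: Unassisted departure of Br⁻ (taking the C–Br bonding pair) generates a secondary carbocation.
Step 2: A 1,2-hydride shift from the adjacent isopropyl carbon moves the positive charge from the secondary centre to an adjacent carbon, generating a more stable tertiary carbocation.
The cation rearranges from secondary to tertiary via a 1,2-hydride shift from the adjacent isopropyl carbon; the tertiary cation is what reacts next.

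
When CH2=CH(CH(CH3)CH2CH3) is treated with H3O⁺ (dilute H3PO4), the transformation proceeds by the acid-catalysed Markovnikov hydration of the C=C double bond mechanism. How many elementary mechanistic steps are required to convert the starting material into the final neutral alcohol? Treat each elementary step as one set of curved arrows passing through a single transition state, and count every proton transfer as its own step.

4

Step 1: Protonation of the alkene by H3O⁺: the π bond acts as the nucleophile and picks up H⁺, giving the more stable (Markovnikov) secondary carbocation. H2O is released.
Step 2: A 1,2-hydride shift from the adjacent sec-butyl carbon moves the positive charge from the secondary centre to an adjacent carbon, generating a more stable tertiary carbocation.
Step 3: A lone pair on the oxygen of H2O attacks the carbocation, forming a C–O bond and an oxonium ion (a protonated alcohol).
Step 4: Proton transfer from the O–H of the oxonium ion to H2O completes the catalytic cycle and yields the alcohol.
Total: 4 elementary steps.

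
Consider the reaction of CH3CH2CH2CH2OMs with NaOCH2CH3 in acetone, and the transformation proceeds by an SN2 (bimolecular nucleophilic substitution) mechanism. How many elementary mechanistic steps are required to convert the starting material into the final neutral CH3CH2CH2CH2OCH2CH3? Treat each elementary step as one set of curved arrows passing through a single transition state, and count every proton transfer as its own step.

Step 1: The ethoxide nucleophile donates a lone pair from O to the α-carbon in a backside attack; simultaneously the C–O σ-bond breaks and both of its electrons leave with MsO⁻. One concerted step with inversion of configuration.
Total: 1 elementary step.

1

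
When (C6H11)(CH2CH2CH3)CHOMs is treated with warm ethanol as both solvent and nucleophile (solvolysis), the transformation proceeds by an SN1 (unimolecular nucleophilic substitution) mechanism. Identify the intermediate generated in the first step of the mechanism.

Step 1: Unassisted departure of MsO⁻ (taking the C–O bonding pair) generates a secondary carbocation.
After step 1 the species present is a secondary carbocation.

secondary carbocation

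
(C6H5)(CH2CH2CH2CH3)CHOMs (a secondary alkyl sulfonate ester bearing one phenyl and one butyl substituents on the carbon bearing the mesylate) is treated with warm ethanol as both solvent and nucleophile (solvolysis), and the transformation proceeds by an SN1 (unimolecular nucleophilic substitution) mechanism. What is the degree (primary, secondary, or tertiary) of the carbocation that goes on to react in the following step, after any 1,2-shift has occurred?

Step 1: Rate-determining heterolysis of the C–O bond gives MsO⁻ and a secondary carbocation.
No single 1,2-shift to an adjacent carbon would give a more-substituted cation, so no rearrangement occurs.

secondary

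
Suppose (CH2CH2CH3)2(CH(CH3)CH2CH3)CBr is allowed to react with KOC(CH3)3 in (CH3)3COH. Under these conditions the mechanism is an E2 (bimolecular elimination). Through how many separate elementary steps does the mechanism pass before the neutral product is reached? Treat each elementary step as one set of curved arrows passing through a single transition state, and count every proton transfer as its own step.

1

Step 1: Concerted anti-periplanar elimination: (CH3)3CO⁻ abstracts a β-H while Br⁻ leaves, and the C–H electrons become the new C=C π bond — all in a single transition state.
Total: 1 elementary step.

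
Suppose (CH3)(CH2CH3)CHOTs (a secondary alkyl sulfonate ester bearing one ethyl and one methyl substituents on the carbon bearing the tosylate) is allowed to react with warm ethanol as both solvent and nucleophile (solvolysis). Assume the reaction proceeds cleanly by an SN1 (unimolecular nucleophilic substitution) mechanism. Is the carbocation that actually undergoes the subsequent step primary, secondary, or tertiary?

secondary

Step 1: Rate-determining heterolysis of the C–O bond gives TsO⁻ and a secondary carbocation.
No single 1,2-shift to an adjacent carbon would give a more-substituted cation, so no rearrangement occurs.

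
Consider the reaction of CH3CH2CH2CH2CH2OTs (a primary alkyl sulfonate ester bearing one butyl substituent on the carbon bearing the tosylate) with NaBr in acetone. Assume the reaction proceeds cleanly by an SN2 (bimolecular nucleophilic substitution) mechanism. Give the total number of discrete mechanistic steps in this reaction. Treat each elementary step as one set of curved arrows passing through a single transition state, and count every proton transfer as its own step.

Step 1: Backside attack by Br⁻ on the carbon bearing the tosylate: the new C–Br bond forms as the C–O bond breaks, with Walden inversion at carbon.
Total: 1 elementary step.

1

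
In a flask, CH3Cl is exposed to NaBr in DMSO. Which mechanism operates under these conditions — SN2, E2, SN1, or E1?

Conditions: a methyl substrate with a strong nucleophile in the polar aprotic solvent DMSO.
These conditions are the textbook signature of the SN2 pathway.
An unhindered substrate with a strong nucleophile in a polar aprotic solvent favours one-step backside displacement.

SN2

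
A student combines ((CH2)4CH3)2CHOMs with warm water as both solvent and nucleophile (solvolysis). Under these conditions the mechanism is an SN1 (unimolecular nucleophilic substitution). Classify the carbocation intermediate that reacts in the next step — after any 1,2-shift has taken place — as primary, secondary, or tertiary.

Step 1: Rate-determining heterolysis of the C–O bond gives MsO⁻ and a secondary carbocation.
No single 1,2-shift to an adjacent carbon would give a more-substituted cation, so no rearrangement occurs.

secondary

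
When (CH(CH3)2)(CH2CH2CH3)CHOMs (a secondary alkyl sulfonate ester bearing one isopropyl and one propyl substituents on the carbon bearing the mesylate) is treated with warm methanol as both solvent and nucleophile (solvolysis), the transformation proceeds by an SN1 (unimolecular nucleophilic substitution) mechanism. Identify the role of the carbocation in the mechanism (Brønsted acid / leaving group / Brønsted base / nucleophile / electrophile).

Step 3: CH3OH donates an oxygen lone pair into the empty p orbital of the cation, giving a protonated ether (an oxonium ion).
The carbocation accepts an electron pair into an empty or π* orbital — it is the electrophile.

electrophile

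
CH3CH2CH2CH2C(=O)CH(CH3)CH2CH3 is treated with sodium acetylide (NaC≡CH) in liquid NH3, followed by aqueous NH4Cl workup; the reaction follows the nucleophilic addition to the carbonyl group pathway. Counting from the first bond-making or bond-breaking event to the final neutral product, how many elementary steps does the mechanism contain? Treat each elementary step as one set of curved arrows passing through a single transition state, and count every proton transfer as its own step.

2

Step 1: HC≡C⁻ attacks the sp² carbonyl carbon; the C=O π bond breaks and the electrons end up as a lone pair on the alkoxide oxygen of the tetrahedral intermediate.
Step 2: Protonation of the alkoxide by aqueous NH4Cl workup furnishes a propargyl alcohol.
Total: 2 elementary steps.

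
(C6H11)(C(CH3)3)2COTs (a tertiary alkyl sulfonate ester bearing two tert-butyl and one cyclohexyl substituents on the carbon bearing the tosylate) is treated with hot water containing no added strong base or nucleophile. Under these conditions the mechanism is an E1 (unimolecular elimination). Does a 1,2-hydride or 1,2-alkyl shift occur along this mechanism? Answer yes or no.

The first-formed carbocation is tertiary.
No single 1,2-shift to an adjacent carbon would produce a more-substituted cation than the one already present, so no rearrangement occurs.

no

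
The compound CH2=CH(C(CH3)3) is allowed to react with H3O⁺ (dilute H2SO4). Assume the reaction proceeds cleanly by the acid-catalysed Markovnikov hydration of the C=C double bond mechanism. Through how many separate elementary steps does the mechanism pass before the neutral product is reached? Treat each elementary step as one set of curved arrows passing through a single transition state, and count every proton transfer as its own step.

Step 1: The π electrons of the C=C bond attack a proton of H3O⁺; Markovnikov addition places the new C–H on the less-substituted alkene carbon, so the positive charge ends up on the more-substituted carbon — a secondary carbocation. H2O is released.
Step 2: A 1,2-methyl shift from the adjacent tert-butyl carbon moves the positive charge from the secondary centre to an adjacent carbon, generating a more stable tertiary carbocation.
Step 3: Water acts as the nucleophile: an oxygen lone pair bonds to the cationic carbon, giving an oxonium-ion intermediate.
Step 4: Deprotonation of the oxonium ion by a water molecule delivers the neutral alcohol and regenerates the acid catalyst.
Total: 4 elementary steps.

4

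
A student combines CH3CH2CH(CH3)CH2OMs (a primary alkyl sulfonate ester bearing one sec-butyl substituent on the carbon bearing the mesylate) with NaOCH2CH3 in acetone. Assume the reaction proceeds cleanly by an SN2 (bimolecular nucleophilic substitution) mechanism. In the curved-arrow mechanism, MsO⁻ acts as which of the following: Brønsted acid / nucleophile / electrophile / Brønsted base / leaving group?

Step 1: Backside attack by CH3CH2O⁻ on the carbon bearing the mesylate: the new C–O bond forms as the C–O bond breaks, with Walden inversion at carbon.
MsO⁻ departs with both electrons of the breaking σ-bond — that is the definition of a leaving group.

leaving group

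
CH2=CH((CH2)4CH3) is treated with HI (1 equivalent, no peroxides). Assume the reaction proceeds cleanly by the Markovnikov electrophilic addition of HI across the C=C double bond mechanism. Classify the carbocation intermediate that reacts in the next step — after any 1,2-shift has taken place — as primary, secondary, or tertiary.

Step 1: Electrophilic addition begins with the π(C=C) electrons forming a bond to the proton of HI. Following Markovnikov's rule, the resulting cation is secondary. The H–I bond breaks heterolytically, releasing I⁻.
No single 1,2-shift to an adjacent carbon would give a more-substituted cation, so no rearrangement occurs.

secondary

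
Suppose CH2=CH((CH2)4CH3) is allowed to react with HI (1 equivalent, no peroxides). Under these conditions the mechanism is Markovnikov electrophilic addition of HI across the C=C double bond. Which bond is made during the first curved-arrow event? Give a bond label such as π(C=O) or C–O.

Step 1: Protonation of the alkene by HI: the π bond acts as the nucleophile and picks up H⁺, giving the more stable (Markovnikov) secondary carbocation. The H–I bond breaks heterolytically, releasing I⁻.
The bond formed in this step is the C–H bond.

C–H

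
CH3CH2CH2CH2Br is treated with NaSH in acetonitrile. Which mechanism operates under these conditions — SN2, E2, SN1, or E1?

Conditions: a primary substrate with a strong nucleophile in the polar aprotic solvent acetonitrile.
These conditions are the textbook signature of the SN2 pathway.
An unhindered substrate with a strong nucleophile in a polar aprotic solvent favours one-step backside displacement.

SN2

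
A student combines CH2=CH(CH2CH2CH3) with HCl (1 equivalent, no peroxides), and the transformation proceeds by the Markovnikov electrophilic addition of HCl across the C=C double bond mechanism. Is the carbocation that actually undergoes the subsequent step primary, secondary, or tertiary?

Step 1: Protonation of the alkene by HCl: the π bond acts as the nucleophile and picks up H⁺, giving the more stable (Markovnikov) secondary carbocation. The H–Cl bond breaks heterolytically, releasing Cl⁻.
No single 1,2-shift to an adjacent carbon would give a more-substituted cation, so no rearrangement occurs.

secondary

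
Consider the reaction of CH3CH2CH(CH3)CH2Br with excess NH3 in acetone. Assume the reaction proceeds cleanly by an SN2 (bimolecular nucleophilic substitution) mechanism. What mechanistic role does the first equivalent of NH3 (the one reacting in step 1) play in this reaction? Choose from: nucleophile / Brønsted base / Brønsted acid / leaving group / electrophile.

nucleophile

Step 1: A lone pair on the N of NH3 attacks the α-carbon from the back side while the C–Br bond breaks; both bonding electrons leave with Br⁻. The product of this concerted step is an alkylammonium ion.
The first equivalent of NH3 (the one reacting in step 1) donates an electron pair to form a new σ-bond to carbon — it is the nucleophile.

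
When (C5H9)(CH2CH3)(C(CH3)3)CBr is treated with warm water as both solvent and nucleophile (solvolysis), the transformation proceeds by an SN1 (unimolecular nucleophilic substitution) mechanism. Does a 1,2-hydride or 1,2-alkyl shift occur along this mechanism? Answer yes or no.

no

The first-formed carbocation is tertiary.
No single 1,2-shift to an adjacent carbon would produce a more-substituted cation than the one already present, so no rearrangement occurs.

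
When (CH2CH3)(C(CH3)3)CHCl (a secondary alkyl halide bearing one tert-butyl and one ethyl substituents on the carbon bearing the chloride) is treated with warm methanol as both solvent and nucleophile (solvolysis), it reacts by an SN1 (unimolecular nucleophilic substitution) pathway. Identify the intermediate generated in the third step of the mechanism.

Step 1: Unassisted departure of Cl⁻ (taking the C–Cl bonding pair) generates a secondary carbocation.
Step 2: Carbocation rearrangement: a 1,2-methyl shift from the adjacent tert-butyl carbon converts the initially-formed secondary cation into the more stable tertiary cation.
Step 3: A lone pair on the oxygen of CH3OH attacks the carbocation, forming a new C–O σ-bond and an oxonium ion.
After step 3 the species present is an oxonium ion.

oxonium ion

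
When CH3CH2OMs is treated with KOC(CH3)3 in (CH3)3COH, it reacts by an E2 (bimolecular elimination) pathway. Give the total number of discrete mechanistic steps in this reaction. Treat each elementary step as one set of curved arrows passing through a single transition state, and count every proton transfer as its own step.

1

Step 1: In one step, (CH3)3CO⁻ pulls off a β-proton, the C–O bond cleaves, and a C=C double bond forms between the α- and β-carbons (E2, anti elimination).
Total: 1 elementary step.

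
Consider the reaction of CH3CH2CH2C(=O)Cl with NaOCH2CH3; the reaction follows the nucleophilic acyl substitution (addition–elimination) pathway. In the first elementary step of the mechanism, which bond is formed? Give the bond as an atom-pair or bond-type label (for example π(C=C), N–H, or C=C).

Step 1: CH3CH2O⁻ adds to the carbonyl carbon; the C=O π electrons shift onto oxygen and a tetrahedral alkoxide intermediate forms.
The bond formed in this step is the C–O bond.

C–O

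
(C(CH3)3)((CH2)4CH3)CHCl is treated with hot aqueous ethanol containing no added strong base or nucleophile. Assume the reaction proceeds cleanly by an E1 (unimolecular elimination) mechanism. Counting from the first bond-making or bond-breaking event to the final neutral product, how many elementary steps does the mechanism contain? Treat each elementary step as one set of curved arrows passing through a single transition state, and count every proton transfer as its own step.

3

Step 1: Rate-determining heterolysis of the C–Cl bond gives Cl⁻ and a secondary carbocation.
Step 2: Carbocation rearrangement: a 1,2-methyl shift from the adjacent tert-butyl carbon converts the initially-formed secondary cation into the more stable tertiary cation.
Step 3: Loss of a β-proton to a water (or ethanol) molecule of the solvent: the C–H bonding pair collapses toward the cationic carbon to form the C=C π bond, yielding the alkene.
Total: 3 elementary steps.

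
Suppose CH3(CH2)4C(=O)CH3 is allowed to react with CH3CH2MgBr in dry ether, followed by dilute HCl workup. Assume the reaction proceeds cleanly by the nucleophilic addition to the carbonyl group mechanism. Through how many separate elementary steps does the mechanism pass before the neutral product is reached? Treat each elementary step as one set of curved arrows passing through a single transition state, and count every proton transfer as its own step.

2

Step 1: Nucleophilic addition: the carbanion-like carbon of CH3CH2MgBr adds to the carbonyl carbon, pushing the π(C=O) electron pair onto oxygen and giving a tetrahedral alkoxide.
Step 2: Protonation of the alkoxide by dilute HCl workup furnishes an alcohol.
Total: 2 elementary steps.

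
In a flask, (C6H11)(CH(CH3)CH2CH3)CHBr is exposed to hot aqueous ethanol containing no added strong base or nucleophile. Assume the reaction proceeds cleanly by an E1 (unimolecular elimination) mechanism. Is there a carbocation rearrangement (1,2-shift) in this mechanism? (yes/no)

yes

The first-formed carbocation is secondary.
The adjacent cyclohexyl carbon already bears 2 other carbon substituents and has a hydrogen to migrate; after a 1,2-hydride shift from that carbon the positive charge sits on a tertiary centre.
Tertiary is more stable than secondary, so the shift occurs.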